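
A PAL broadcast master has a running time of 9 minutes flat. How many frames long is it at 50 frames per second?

27000 frames

9 min = 540 s.
Frames = 540 × 50 = 27000.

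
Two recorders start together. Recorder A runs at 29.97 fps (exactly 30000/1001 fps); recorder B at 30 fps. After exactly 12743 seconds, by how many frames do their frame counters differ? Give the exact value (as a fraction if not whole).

382290/1001 frames

A emits 30000/1001 × 12743 = 382290000/1001 frames; B emits 30 × 12743 = 382290.
Difference = 382290/1001 frames (≈ 381.9081); B is ahead of A.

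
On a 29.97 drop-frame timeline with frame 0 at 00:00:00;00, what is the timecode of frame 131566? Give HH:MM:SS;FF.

Each 10-minute DF block holds 10 × 60 × 30 − 9 × 2 = 17982 frames. 131566 ÷ 17982 → 7 full blocks, remainder 5692.
Within the partial block the first minute is 1800 frames and each further minute 1798, so 3 further minute boundaries passed. Total skipped labels = 18 × 7 + 2 × 3 = 132.
Non-drop label index = 131566 + 132 = 131698; at 30 labels/s that is 01:13:09:28, i.e. DF 01:13:09;28.

01:13:09;28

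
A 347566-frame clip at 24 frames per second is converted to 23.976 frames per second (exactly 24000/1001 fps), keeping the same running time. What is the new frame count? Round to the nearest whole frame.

347219 frames

Frames at target rate = 347566 × (24000/1001) / (24) = 347566000/1001 ≈ 347218.781.
Nearest whole frame: 347219.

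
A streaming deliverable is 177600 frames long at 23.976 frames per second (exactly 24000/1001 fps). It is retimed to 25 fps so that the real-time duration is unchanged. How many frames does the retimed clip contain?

185185 frames

Target frames = source frames × (target rate / source rate) = 177600 × (25)/(24000/1001) = 177600 × 1001/960 = 185185.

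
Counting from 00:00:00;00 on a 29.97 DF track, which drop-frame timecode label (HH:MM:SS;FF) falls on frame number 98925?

00:55:00;25

Ten DF minutes hold 17982 frames, so frame 98925 lies in block 5 (frames 89910–107891) with 9015 frames into that block.
The block's first minute is 1800 frames and the rest 1798 each; 9015 frames reaches minute 5, so 5 × 18 + 5 × 2 = 100 labels have been skipped so far.
Adding those back, label number 98925 + 100 = 99025 at 30 labels/s is 3300 s + 25 f = 0 h 55 min 0 s frame 25, i.e. 00:55:00;25.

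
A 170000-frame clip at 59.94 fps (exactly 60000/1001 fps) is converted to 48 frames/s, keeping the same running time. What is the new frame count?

136136 frames

Target frames = source frames × (target rate / source rate) = 170000 × (48)/(60000/1001) = 170000 × 1001/1250 = 136136.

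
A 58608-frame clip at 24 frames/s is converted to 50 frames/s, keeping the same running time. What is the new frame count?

122100 frames

Target frames = source frames × (target rate / source rate) = 58608 × (50)/(24) = 58608 × 25/12 = 122100.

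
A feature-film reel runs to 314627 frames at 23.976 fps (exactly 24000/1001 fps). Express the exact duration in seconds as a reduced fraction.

Running time = 314627 ÷ (24000/1001) = 314627 × 1001/24000 = 314941627/24000 s.

314941627/24000 seconds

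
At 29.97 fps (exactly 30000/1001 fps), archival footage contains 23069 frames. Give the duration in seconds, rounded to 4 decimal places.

Running time = 23069 × 1001/30000 = 23092069/30000 s ≈ 769.7356 s.

769.7356 seconds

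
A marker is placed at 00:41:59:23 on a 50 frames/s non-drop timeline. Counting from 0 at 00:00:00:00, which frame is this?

Total seconds to the label: (0 × 3600 + 41 × 60 + 59) = 2519.
Frame index = 2519 × 50 + 23 = 125973.

125973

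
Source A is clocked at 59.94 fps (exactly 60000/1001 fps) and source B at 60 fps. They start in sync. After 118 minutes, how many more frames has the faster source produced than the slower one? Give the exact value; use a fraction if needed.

424800/1001 frames

118 min = 7080 s.
A emits 60000/1001 × 7080 = 424800000/1001 frames; B emits 60 × 7080 = 424800.
Difference = 424800/1001 frames (≈ 424.3756); B is ahead of A.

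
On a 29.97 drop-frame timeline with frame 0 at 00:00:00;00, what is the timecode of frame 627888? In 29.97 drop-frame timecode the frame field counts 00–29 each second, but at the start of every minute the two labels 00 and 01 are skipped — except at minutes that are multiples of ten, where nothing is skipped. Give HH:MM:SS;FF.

05:49:10;18

Ten DF minutes hold 17982 frames, so frame 627888 lies in block 34 (frames 611388–629369) with 16500 frames into that block.
The block's first minute is 1800 frames and the rest 1798 each; 16500 frames reaches minute 9, so 34 × 18 + 9 × 2 = 630 labels have been skipped so far.
Adding those back, label number 627888 + 630 = 628518 at 30 labels/s is 20950 s + 18 f = 5 h 49 min 10 s frame 18, i.e. 05:49:10;18.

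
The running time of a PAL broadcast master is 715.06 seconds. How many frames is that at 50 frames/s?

35753 frames

Frames = 715.06 × 50 = 35753.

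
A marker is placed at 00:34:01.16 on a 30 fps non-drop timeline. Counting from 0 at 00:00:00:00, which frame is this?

61246

Total seconds to the label: (0 × 3600 + 34 × 60 + 1) = 2041.
Frame index = 2041 × 30 + 16 = 61246.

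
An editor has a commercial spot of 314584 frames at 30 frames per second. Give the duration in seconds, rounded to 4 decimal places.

10486.1333 seconds

Running time = 314584 × 1/30 = 157292/15 s ≈ 10486.1333 s.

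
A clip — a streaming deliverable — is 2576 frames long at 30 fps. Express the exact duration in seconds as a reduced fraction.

1288/15 seconds

Running time = 2576 ÷ (30) = 2576 × 1/30 = 1288/15 s.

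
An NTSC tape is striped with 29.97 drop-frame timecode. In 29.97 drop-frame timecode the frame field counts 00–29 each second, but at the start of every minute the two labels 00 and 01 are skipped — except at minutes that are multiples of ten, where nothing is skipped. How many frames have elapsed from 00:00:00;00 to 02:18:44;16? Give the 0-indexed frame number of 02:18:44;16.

249486

As if non-drop at 30 labels/s: (2 × 3600 + 18 × 60 + 44) × 30 + 16 = 249736.
Minute boundaries passed: 138; those not divisible by 10: 138 − 13 = 125; dropped labels = 2 × 125 = 250.
Actual frame index = 249736 − 250 = 249486.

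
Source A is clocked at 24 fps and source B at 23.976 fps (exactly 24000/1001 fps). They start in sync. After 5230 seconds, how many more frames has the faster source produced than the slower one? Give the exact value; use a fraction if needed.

125520/1001 frames

A emits 24 × 5230 = 125520 frames; B emits 24000/1001 × 5230 = 125520000/1001.
Difference = 125520/1001 frames (≈ 125.3946); B is behind A.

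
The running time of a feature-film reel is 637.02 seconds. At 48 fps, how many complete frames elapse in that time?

Frames = 637.02 × 48 = 764424/25 ≈ 30576.9600.
Complete frames: 30576.

30576 frames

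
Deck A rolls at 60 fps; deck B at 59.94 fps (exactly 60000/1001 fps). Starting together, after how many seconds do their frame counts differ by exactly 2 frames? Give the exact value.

The gap grows by |60000/1001 − 60| = 60/1001 frames per second.
Time for a 2-frame gap: 2 ÷ (60/1001) = 1001/30 s.

1001/30 seconds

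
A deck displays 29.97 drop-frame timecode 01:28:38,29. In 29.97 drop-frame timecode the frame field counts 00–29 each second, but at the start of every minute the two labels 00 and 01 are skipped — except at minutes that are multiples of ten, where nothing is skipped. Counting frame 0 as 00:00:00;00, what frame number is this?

159409

Complete 10-minute blocks: 8, each 17982 frames → 143856.
Remaining 8 whole minutes in the current block: 1800 + 7 × 1798 = 14386 frames.
Within the current minute: 38 × 30 + 29 − 2 = 1167 (labels ;00/;01 skipped at this minute). Total = 143856 + 14386 + 1167 = 159409.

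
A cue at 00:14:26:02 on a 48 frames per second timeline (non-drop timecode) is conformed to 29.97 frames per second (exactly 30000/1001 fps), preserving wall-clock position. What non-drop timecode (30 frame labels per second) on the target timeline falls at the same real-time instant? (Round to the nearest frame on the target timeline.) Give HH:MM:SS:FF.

00:14:25:05

Source frame index: (0×3600 + 14×60 + 26) × 48 + 2 = 41570.
Real time: 41570 / (48) = 20785/24 s.
Target frame: (20785/24) × (30000/1001) = 25981250/1001 ≈ 25955.295 → 25955.
At 30 labels/s: frame 25955 → 00:14:25:05.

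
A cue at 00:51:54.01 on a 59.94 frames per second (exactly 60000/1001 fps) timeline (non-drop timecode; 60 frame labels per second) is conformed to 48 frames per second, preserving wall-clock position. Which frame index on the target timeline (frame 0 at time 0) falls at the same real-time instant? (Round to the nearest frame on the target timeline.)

frame 149622

Source frame index: (0×3600 + 51×60 + 54) × 60 + 1 = 186841.
Real time: 186841 / (60000/1001) = 187027841/60000 s.
Target frame: (187027841/60000) × (48) = 187027841/1250 ≈ 149622.273 → 149622.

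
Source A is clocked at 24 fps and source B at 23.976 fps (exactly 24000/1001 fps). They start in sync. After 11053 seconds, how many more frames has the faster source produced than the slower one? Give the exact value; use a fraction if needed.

A emits 24 × 11053 = 265272 frames; B emits 24000/1001 × 11053 = 37896000/143.
Difference = 37896/143 frames (≈ 265.0070); B is behind A.

37896/143 frames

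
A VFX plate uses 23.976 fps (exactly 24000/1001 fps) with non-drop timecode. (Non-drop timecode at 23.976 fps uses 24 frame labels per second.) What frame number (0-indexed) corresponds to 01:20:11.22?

Total seconds to the label: (1 × 3600 + 20 × 60 + 11) = 4811.
Frame index = 4811 × 24 + 22 = 115486.

frame 115486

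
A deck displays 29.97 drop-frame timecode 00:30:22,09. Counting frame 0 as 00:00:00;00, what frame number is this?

Complete 10-minute blocks: 3, each 17982 frames → 53946.
Remaining 0 whole minutes in the current block: 0 frames.
Within the current minute: 22 × 30 + 9 = 669. Total = 53946 + 0 + 669 = 54615.

54615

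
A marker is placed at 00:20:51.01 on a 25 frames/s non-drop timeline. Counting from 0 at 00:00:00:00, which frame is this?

frame 31276

Total seconds to the label: (0 × 3600 + 20 × 60 + 51) = 1251.
Frame index = 1251 × 25 + 1 = 31276.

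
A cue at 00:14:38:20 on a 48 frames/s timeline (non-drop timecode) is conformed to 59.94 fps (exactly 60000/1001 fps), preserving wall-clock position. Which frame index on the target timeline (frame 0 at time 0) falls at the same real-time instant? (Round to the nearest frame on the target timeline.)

Source frame index: (0×3600 + 14×60 + 38) × 48 + 20 = 42164.
Real time: 42164 / (48) = 10541/12 s.
Target frame: (10541/12) × (60000/1001) = 52705000/1001 ≈ 52652.348 → 52652.

frame 52652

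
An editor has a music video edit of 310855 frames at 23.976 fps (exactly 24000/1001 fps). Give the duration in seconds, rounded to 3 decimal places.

12965.244 seconds

Running time = 310855 × 1001/24000 = 62233171/4800 s ≈ 12965.244 s.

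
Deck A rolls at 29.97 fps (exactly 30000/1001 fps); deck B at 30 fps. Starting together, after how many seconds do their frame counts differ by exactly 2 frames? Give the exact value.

1001/15 seconds

The gap grows by |30 − 30000/1001| = 30/1001 frames per second.
Time for a 2-frame gap: 2 ÷ (30/1001) = 1001/15 s.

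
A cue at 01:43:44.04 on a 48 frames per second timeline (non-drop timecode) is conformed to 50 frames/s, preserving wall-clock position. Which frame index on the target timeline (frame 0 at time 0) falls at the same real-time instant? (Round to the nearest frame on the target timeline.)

frame 311204

Source frame index: (1×3600 + 43×60 + 44) × 48 + 4 = 298756.
Real time: 298756 / (48) = 74689/12 s.
Target frame: (74689/12) × (50) = 1867225/6 ≈ 311204.167 → 311204.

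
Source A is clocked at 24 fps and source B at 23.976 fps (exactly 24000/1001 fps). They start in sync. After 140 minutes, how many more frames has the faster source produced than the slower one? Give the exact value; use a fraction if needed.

140 min = 8400 s.
A emits 24 × 8400 = 201600 frames; B emits 24000/1001 × 8400 = 28800000/143.
Difference = 28800/143 frames (≈ 201.3986); B is behind A.

28800/143 frames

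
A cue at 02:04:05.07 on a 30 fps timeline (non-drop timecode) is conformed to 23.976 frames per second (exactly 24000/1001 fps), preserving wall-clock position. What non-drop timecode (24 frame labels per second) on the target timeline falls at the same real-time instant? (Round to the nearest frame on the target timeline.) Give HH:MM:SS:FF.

Source frame index: (2×3600 + 4×60 + 5) × 30 + 7 = 223357.
Real time: 223357 / (30) = 223357/30 s.
Target frame: (223357/30) × (24000/1001) = 178685600/1001 ≈ 178507.093 → 178507.
At 24 labels/s: frame 178507 → 02:03:57:19.

02:03:57:19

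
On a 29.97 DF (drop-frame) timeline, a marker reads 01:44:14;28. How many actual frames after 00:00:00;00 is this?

187460

As if non-drop at 30 labels/s: (1 × 3600 + 44 × 60 + 14) × 30 + 28 = 187648.
Minute boundaries passed: 104; those not divisible by 10: 104 − 10 = 94; dropped labels = 2 × 94 = 188.
Actual frame index = 187648 − 188 = 187460.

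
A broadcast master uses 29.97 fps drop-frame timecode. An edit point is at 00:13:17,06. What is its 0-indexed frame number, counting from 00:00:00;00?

23892

As if non-drop at 30 labels/s: (0 × 3600 + 13 × 60 + 17) × 30 + 6 = 23916.
Minute boundaries passed: 13; those not divisible by 10: 13 − 1 = 12; dropped labels = 2 × 12 = 24.
Actual frame index = 23916 − 24 = 23892.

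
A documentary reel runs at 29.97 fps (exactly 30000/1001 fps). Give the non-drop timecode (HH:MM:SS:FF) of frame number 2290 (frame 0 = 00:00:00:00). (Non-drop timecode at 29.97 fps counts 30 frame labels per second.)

2290 ÷ 30 = 76 full seconds, remainder 10 frames.
76 s = 0 h 1 min 16 s.
Timecode: 00:01:16:10.

00:01:16:10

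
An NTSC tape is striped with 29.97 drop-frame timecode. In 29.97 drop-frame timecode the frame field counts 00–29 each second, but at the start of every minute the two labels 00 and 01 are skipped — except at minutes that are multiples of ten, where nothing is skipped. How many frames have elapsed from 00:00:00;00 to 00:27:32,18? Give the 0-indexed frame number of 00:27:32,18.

As if non-drop at 30 labels/s: (0 × 3600 + 27 × 60 + 32) × 30 + 18 = 49578.
Minute boundaries passed: 27; those not divisible by 10: 27 − 2 = 25; dropped labels = 2 × 25 = 50.
Actual frame index = 49578 − 50 = 49528.

49528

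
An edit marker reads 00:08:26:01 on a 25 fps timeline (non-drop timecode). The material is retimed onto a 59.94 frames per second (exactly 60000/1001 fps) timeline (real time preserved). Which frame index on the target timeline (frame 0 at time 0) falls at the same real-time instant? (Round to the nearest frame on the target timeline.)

frame 30332

Source frame index: (0×3600 + 8×60 + 26) × 25 + 1 = 12651.
Real time: 12651 / (25) = 12651/25 s.
Target frame: (12651/25) × (60000/1001) = 30362400/1001 ≈ 30332.068 → 30332.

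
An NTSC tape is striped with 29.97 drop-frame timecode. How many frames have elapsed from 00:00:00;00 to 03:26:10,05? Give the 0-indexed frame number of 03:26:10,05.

370733

As if non-drop at 30 labels/s: (3 × 3600 + 26 × 60 + 10) × 30 + 5 = 371105.
Minute boundaries passed: 206; those not divisible by 10: 206 − 20 = 186; dropped labels = 2 × 186 = 372.
Actual frame index = 371105 − 372 = 370733.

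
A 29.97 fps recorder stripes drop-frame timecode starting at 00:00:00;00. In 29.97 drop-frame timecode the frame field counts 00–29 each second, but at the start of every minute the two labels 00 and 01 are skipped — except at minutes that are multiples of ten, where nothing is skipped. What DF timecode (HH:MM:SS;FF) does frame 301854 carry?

Each 10-minute DF block holds 10 × 60 × 30 − 9 × 2 = 17982 frames. 301854 ÷ 17982 → 16 full blocks, remainder 14142.
Within the partial block the first minute is 1800 frames and each further minute 1798, so 7 further minute boundaries passed. Total skipped labels = 18 × 16 + 2 × 7 = 302.
Non-drop label index = 301854 + 302 = 302156; at 30 labels/s that is 02:47:51:26, i.e. DF 02:47:51;26.

02:47:51;26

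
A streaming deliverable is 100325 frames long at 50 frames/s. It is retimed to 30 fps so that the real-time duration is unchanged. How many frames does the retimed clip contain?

60195 frames

Target frames = source frames × (target rate / source rate) = 100325 × (30)/(50) = 100325 × 3/5 = 60195.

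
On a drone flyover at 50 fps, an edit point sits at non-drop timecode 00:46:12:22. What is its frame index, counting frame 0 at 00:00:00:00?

Total seconds to the label: (0 × 3600 + 46 × 60 + 12) = 2772.
Frame index = 2772 × 50 + 22 = 138622.

138622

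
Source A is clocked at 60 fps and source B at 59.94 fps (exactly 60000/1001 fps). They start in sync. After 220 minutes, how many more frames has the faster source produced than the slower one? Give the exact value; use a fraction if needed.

72000/91 frames

220 min = 13200 s.
A emits 60 × 13200 = 792000 frames; B emits 60000/1001 × 13200 = 72000000/91.
Difference = 72000/91 frames (≈ 791.2088); B is behind A.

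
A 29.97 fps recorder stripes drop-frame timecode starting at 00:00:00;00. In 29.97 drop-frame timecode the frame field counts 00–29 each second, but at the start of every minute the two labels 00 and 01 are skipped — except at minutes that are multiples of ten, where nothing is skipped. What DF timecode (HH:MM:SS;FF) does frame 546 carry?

00:00:18;06

Each 10-minute DF block holds 10 × 60 × 30 − 9 × 2 = 17982 frames. 546 ÷ 17982 → 0 full blocks, remainder 546.
Within the partial block the first minute is 1800 frames and each further minute 1798, so 0 further minute boundaries passed. Total skipped labels = 18 × 0 + 2 × 0 = 0.
Non-drop label index = 546 + 0 = 546; at 30 labels/s that is 00:00:18:06, i.e. DF 00:00:18;06.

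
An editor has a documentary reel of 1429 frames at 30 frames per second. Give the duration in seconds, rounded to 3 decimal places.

47.633 seconds

Running time = 1429 × 1/30 = 1429/30 s ≈ 47.633 s.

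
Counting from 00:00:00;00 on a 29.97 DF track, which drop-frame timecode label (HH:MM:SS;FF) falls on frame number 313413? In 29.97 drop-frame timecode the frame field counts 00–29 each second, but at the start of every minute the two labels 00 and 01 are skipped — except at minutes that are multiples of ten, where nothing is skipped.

Each 10-minute DF block holds 10 × 60 × 30 − 9 × 2 = 17982 frames. 313413 ÷ 17982 → 17 full blocks, remainder 7719.
Within the partial block the first minute is 1800 frames and each further minute 1798, so 4 further minute boundaries passed. Total skipped labels = 18 × 17 + 2 × 4 = 314.
Non-drop label index = 313413 + 314 = 313727; at 30 labels/s that is 02:54:17:17, i.e. DF 02:54:17;17.

02:54:17;17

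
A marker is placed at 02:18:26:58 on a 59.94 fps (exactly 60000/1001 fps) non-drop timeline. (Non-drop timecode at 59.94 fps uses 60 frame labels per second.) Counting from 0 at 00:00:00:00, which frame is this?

Total seconds to the label: (2 × 3600 + 18 × 60 + 26) = 8306.
Frame index = 8306 × 60 + 58 = 498418.

frame 498418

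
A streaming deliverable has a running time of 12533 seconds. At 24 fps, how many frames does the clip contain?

300792 frames

Frames = 12533 × 24 = 300792.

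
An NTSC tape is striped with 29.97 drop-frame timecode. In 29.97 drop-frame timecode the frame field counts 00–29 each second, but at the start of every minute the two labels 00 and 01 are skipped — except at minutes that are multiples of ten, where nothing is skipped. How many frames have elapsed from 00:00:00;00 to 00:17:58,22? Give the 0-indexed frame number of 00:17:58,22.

32330

Complete 10-minute blocks: 1, each 17982 frames → 17982.
Remaining 7 whole minutes in the current block: 1800 + 6 × 1798 = 12588 frames.
Within the current minute: 58 × 30 + 22 − 2 = 1760 (labels ;00/;01 skipped at this minute). Total = 17982 + 12588 + 1760 = 32330.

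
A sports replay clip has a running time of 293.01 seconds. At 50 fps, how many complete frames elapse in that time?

Frames = 293.01 × 50 = 29301/2 ≈ 14650.5000.
Complete frames: 14650.

14650 frames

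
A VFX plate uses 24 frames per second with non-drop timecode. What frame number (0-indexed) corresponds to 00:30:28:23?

frame 43895

Total seconds to the label: (0 × 3600 + 30 × 60 + 28) = 1828.
Frame index = 1828 × 24 + 23 = 43895.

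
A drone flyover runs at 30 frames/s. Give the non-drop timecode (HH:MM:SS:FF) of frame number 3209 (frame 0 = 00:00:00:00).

00:01:46:29

3209 ÷ 30 = 106 full seconds, remainder 29 frames.
106 s = 0 h 1 min 46 s.
Timecode: 00:01:46:29.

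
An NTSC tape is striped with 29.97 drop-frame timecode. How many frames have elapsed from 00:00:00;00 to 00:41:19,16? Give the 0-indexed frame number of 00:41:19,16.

Complete 10-minute blocks: 4, each 17982 frames → 71928.
Remaining 1 whole minute in the current block: 1800 + 0 × 1798 = 1800 frames.
Within the current minute: 19 × 30 + 16 − 2 = 584 (labels ;00/;01 skipped at this minute). Total = 71928 + 1800 + 584 = 74312.

74312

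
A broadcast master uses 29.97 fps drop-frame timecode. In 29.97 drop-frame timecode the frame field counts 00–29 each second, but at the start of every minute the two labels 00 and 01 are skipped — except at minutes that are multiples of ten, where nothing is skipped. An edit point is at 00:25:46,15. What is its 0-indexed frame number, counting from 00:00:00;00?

46349

Complete 10-minute blocks: 2, each 17982 frames → 35964.
Remaining 5 whole minutes in the current block: 1800 + 4 × 1798 = 8992 frames.
Within the current minute: 46 × 30 + 15 − 2 = 1393 (labels ;00/;01 skipped at this minute). Total = 35964 + 8992 + 1393 = 46349.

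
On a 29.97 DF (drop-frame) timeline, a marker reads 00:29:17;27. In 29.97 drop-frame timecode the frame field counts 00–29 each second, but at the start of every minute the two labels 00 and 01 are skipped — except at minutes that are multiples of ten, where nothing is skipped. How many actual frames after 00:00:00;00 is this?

As if non-drop at 30 labels/s: (0 × 3600 + 29 × 60 + 17) × 30 + 27 = 52737.
Minute boundaries passed: 29; those not divisible by 10: 29 − 2 = 27; dropped labels = 2 × 27 = 54.
Actual frame index = 52737 − 54 = 52683.

52683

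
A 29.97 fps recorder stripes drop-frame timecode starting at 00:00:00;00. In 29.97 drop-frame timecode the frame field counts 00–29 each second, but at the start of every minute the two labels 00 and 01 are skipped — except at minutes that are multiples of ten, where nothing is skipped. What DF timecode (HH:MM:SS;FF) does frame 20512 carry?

00:11:24;12

Ten DF minutes hold 17982 frames, so frame 20512 lies in block 1 (frames 17982–35963) with 2530 frames into that block.
The block's first minute is 1800 frames and the rest 1798 each; 2530 frames reaches minute 1, so 1 × 18 + 1 × 2 = 20 labels have been skipped so far.
Adding those back, label number 20512 + 20 = 20532 at 30 labels/s is 684 s + 12 f = 0 h 11 min 24 s frame 12, i.e. 00:11:24;12.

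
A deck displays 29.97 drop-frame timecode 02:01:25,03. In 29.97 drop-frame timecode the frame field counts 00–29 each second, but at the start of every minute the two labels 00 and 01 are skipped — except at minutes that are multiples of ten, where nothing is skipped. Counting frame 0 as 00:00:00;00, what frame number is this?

218335

As if non-drop at 30 labels/s: (2 × 3600 + 1 × 60 + 25) × 30 + 3 = 218553.
Minute boundaries passed: 121; those not divisible by 10: 121 − 12 = 109; dropped labels = 2 × 109 = 218.
Actual frame index = 218553 − 218 = 218335.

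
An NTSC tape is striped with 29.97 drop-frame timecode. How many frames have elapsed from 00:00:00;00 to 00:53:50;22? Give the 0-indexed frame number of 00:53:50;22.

As if non-drop at 30 labels/s: (0 × 3600 + 53 × 60 + 50) × 30 + 22 = 96922.
Minute boundaries passed: 53; those not divisible by 10: 53 − 5 = 48; dropped labels = 2 × 48 = 96.
Actual frame index = 96922 − 96 = 96826.

96826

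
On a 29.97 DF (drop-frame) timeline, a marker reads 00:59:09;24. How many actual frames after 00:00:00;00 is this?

106386

Complete 10-minute blocks: 5, each 17982 frames → 89910.
Remaining 9 whole minutes in the current block: 1800 + 8 × 1798 = 16184 frames.
Within the current minute: 9 × 30 + 24 − 2 = 292 (labels ;00/;01 skipped at this minute). Total = 89910 + 16184 + 292 = 106386.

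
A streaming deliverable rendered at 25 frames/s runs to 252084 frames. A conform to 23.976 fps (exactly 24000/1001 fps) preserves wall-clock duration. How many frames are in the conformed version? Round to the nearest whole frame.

Frames at target rate = 252084 × (24000/1001) / (25) = 34571520/143 ≈ 241758.881.
Nearest whole frame: 241759.

241759 frames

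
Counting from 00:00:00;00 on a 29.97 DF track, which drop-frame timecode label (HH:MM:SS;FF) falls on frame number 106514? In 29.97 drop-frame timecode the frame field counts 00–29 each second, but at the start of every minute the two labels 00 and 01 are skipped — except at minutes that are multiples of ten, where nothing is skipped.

Each 10-minute DF block holds 10 × 60 × 30 − 9 × 2 = 17982 frames. 106514 ÷ 17982 → 5 full blocks, remainder 16604.
Within the partial block the first minute is 1800 frames and each further minute 1798, so 9 further minute boundaries passed. Total skipped labels = 18 × 5 + 2 × 9 = 108.
Non-drop label index = 106514 + 108 = 106622; at 30 labels/s that is 00:59:14:02, i.e. DF 00:59:14;02.

00:59:14;02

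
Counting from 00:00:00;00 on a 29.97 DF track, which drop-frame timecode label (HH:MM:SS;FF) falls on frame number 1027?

Each 10-minute DF block holds 10 × 60 × 30 − 9 × 2 = 17982 frames. 1027 ÷ 17982 → 0 full blocks, remainder 1027.
Within the partial block the first minute is 1800 frames and each further minute 1798, so 0 further minute boundaries passed. Total skipped labels = 18 × 0 + 2 × 0 = 0.
Non-drop label index = 1027 + 0 = 1027; at 30 labels/s that is 00:00:34:07, i.e. DF 00:00:34;07.

00:00:34;07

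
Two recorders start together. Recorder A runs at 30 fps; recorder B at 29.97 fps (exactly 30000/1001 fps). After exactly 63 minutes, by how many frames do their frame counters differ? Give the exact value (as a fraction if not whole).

63 min = 3780 s.
A emits 30 × 3780 = 113400 frames; B emits 30000/1001 × 3780 = 16200000/143.
Difference = 16200/143 frames (≈ 113.2867); B is behind A.

16200/143 frames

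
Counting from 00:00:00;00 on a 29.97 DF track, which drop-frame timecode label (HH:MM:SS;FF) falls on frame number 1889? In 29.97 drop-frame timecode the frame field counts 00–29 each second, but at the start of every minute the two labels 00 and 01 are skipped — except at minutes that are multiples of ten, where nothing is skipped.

00:01:03;01

Each 10-minute DF block holds 10 × 60 × 30 − 9 × 2 = 17982 frames. 1889 ÷ 17982 → 0 full blocks, remainder 1889.
Within the partial block the first minute is 1800 frames and each further minute 1798, so 1 further minute boundary passed. Total skipped labels = 18 × 0 + 2 × 1 = 2.
Non-drop label index = 1889 + 2 = 1891; at 30 labels/s that is 00:01:03:01, i.e. DF 00:01:03;01.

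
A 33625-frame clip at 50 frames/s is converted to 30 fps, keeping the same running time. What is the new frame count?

Target frames = source frames × (target rate / source rate) = 33625 × (30)/(50) = 33625 × 3/5 = 20175.

20175 frames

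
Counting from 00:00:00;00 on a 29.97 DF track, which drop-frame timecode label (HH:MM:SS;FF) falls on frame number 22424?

Ten DF minutes hold 17982 frames, so frame 22424 lies in block 1 (frames 17982–35963) with 4442 frames into that block.
The block's first minute is 1800 frames and the rest 1798 each; 4442 frames reaches minute 2, so 1 × 18 + 2 × 2 = 22 labels have been skipped so far.
Adding those back, label number 22424 + 22 = 22446 at 30 labels/s is 748 s + 6 f = 0 h 12 min 28 s frame 6, i.e. 00:12:28;06.

00:12:28;06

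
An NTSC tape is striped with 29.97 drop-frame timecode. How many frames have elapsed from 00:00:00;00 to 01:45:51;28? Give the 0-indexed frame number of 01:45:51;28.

Complete 10-minute blocks: 10, each 17982 frames → 179820.
Remaining 5 whole minutes in the current block: 1800 + 4 × 1798 = 8992 frames.
Within the current minute: 51 × 30 + 28 − 2 = 1556 (labels ;00/;01 skipped at this minute). Total = 179820 + 8992 + 1556 = 190368.

190368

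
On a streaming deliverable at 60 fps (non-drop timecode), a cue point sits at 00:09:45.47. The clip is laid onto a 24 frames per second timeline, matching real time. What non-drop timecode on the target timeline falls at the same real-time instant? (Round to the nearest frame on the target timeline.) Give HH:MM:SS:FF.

00:09:45:19

Source frame index: (0×3600 + 9×60 + 45) × 60 + 47 = 35147.
Real time: 35147 / (60) = 35147/60 s.
Target frame: (35147/60) × (24) = 70294/5 ≈ 14058.800 → 14059.
At 24 labels/s: frame 14059 → 00:09:45:19.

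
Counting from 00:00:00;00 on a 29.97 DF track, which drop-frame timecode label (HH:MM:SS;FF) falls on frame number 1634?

00:00:54;14

Each 10-minute DF block holds 10 × 60 × 30 − 9 × 2 = 17982 frames. 1634 ÷ 17982 → 0 full blocks, remainder 1634.
Within the partial block the first minute is 1800 frames and each further minute 1798, so 0 further minute boundaries passed. Total skipped labels = 18 × 0 + 2 × 0 = 0.
Non-drop label index = 1634 + 0 = 1634; at 30 labels/s that is 00:00:54:14, i.e. DF 00:00:54;14.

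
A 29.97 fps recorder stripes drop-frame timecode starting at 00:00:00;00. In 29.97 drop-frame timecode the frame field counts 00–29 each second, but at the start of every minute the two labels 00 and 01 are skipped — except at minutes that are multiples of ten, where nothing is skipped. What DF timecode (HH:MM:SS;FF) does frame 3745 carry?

Ten DF minutes hold 17982 frames, so frame 3745 lies in block 0 (frames 0–17981) with 3745 frames into that block.
The block's first minute is 1800 frames and the rest 1798 each; 3745 frames reaches minute 2, so 0 × 18 + 2 × 2 = 4 labels have been skipped so far.
Adding those back, label number 3745 + 4 = 3749 at 30 labels/s is 124 s + 29 f = 0 h 2 min 4 s frame 29, i.e. 00:02:04;29.

00:02:04;29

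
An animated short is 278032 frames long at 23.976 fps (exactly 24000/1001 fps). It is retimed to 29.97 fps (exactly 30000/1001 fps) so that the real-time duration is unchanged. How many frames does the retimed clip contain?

347540 frames

Target frames = source frames × (target rate / source rate) = 278032 × (30000/1001)/(24000/1001) = 278032 × 5/4 = 347540.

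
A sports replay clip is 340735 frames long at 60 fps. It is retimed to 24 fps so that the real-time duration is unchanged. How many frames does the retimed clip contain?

136294 frames

Target frames = source frames × (target rate / source rate) = 340735 × (24)/(60) = 340735 × 2/5 = 136294.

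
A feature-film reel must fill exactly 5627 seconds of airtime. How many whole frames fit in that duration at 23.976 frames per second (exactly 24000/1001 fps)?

134913 frames

Frames = 5627 × 24000/1001 = 135048000/1001 ≈ 134913.0869.
Complete frames: 134913.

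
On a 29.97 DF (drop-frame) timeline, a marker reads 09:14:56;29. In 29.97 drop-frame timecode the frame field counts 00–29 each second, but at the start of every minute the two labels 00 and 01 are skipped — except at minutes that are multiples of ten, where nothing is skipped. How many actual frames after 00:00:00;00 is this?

997911

Complete 10-minute blocks: 55, each 17982 frames → 989010.
Remaining 4 whole minutes in the current block: 1800 + 3 × 1798 = 7194 frames.
Within the current minute: 56 × 30 + 29 − 2 = 1707 (labels ;00/;01 skipped at this minute). Total = 989010 + 7194 + 1707 = 997911.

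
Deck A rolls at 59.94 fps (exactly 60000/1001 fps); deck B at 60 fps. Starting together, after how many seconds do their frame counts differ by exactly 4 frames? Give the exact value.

The gap grows by |60 − 60000/1001| = 60/1001 frames per second.
Time for a 4-frame gap: 4 ÷ (60/1001) = 1001/15 s.

1001/15 seconds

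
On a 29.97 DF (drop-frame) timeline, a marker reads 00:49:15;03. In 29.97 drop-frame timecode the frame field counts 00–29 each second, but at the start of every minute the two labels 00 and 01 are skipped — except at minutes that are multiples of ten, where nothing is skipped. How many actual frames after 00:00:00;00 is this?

As if non-drop at 30 labels/s: (0 × 3600 + 49 × 60 + 15) × 30 + 3 = 88653.
Minute boundaries passed: 49; those not divisible by 10: 49 − 4 = 45; dropped labels = 2 × 45 = 90.
Actual frame index = 88653 − 90 = 88563.

88563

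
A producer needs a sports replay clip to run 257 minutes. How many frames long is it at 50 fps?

257 min = 15420 s.
Frames = 15420 × 50 = 771000.

771000 frames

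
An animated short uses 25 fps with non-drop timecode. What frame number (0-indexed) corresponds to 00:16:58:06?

frame 25456

Total seconds to the label: (0 × 3600 + 16 × 60 + 58) = 1018.
Frame index = 1018 × 25 + 6 = 25456.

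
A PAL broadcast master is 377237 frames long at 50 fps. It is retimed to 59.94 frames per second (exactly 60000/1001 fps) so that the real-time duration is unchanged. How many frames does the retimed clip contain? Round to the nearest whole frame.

Frames at target rate = 377237 × (60000/1001) / (50) = 64669200/143 ≈ 452232.168.
Nearest whole frame: 452232.

452232 frames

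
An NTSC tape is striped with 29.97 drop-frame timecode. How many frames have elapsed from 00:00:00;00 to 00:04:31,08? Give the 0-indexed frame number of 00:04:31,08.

8130

As if non-drop at 30 labels/s: (0 × 3600 + 4 × 60 + 31) × 30 + 8 = 8138.
Minute boundaries passed: 4; those not divisible by 10: 4 − 0 = 4; dropped labels = 2 × 4 = 8.
Actual frame index = 8138 − 8 = 8130.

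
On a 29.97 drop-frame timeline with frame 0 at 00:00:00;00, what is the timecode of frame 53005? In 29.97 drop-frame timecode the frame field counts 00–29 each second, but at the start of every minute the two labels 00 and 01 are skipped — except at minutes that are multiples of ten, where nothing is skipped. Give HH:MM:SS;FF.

00:29:28;19

Ten DF minutes hold 17982 frames, so frame 53005 lies in block 2 (frames 35964–53945) with 17041 frames into that block.
The block's first minute is 1800 frames and the rest 1798 each; 17041 frames reaches minute 9, so 2 × 18 + 9 × 2 = 54 labels have been skipped so far.
Adding those back, label number 53005 + 54 = 53059 at 30 labels/s is 1768 s + 19 f = 0 h 29 min 28 s frame 19, i.e. 00:29:28;19.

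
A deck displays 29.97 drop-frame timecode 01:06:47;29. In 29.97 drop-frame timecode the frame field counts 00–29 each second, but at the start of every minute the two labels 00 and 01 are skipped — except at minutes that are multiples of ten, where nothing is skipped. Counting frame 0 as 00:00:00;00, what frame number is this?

Complete 10-minute blocks: 6, each 17982 frames → 107892.
Remaining 6 whole minutes in the current block: 1800 + 5 × 1798 = 10790 frames.
Within the current minute: 47 × 30 + 29 − 2 = 1437 (labels ;00/;01 skipped at this minute). Total = 107892 + 10790 + 1437 = 120119.

120119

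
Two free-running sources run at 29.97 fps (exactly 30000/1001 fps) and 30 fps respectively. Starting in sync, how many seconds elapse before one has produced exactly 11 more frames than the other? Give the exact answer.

The gap grows by |30 − 30000/1001| = 30/1001 frames per second.
Time for a 11-frame gap: 11 ÷ (30/1001) = 11011/30 s.

11011/30 seconds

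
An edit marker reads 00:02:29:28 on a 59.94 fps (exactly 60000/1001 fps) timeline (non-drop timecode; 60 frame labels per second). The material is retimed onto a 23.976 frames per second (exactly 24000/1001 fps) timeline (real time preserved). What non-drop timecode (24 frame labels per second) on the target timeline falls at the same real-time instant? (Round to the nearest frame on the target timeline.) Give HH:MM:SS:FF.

00:02:29:11

Source frame index: (0×3600 + 2×60 + 29) × 60 + 28 = 8968.
Real time: 8968 / (60000/1001) = 1122121/7500 s.
Target frame: (1122121/7500) × (24000/1001) = 17936/5 ≈ 3587.200 → 3587.
At 24 labels/s: frame 3587 → 00:02:29:11.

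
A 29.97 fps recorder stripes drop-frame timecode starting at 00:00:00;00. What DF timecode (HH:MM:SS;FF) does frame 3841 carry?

00:02:08;05

Ten DF minutes hold 17982 frames, so frame 3841 lies in block 0 (frames 0–17981) with 3841 frames into that block.
The block's first minute is 1800 frames and the rest 1798 each; 3841 frames reaches minute 2, so 0 × 18 + 2 × 2 = 4 labels have been skipped so far.
Adding those back, label number 3841 + 4 = 3845 at 30 labels/s is 128 s + 5 f = 0 h 2 min 8 s frame 5, i.e. 00:02:08;05.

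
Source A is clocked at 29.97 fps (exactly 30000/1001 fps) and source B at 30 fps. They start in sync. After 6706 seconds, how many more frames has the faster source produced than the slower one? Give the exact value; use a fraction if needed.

28740/143 frames

A emits 30000/1001 × 6706 = 28740000/143 frames; B emits 30 × 6706 = 201180.
Difference = 28740/143 frames (≈ 200.9790); B is ahead of A.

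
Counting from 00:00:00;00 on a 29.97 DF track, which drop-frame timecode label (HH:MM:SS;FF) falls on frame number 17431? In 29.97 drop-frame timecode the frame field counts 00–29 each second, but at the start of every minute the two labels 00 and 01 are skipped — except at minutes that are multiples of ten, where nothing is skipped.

Ten DF minutes hold 17982 frames, so frame 17431 lies in block 0 (frames 0–17981) with 17431 frames into that block.
The block's first minute is 1800 frames and the rest 1798 each; 17431 frames reaches minute 9, so 0 × 18 + 9 × 2 = 18 labels have been skipped so far.
Adding those back, label number 17431 + 18 = 17449 at 30 labels/s is 581 s + 19 f = 0 h 9 min 41 s frame 19, i.e. 00:09:41;19.

00:09:41;19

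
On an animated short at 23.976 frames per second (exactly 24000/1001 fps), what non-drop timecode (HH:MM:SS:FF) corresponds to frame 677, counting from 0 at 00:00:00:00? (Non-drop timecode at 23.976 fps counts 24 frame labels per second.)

00:00:28:05

677 ÷ 24 = 28 full seconds, remainder 5 frames.
28 s = 0 h 0 min 28 s.
Timecode: 00:00:28:05.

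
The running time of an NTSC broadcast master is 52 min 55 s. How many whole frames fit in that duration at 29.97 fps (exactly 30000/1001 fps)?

95154 frames

52 min 55 s = 3175 s.
Frames = 3175 × 30000/1001 = 95250000/1001 ≈ 95154.8452.
Complete frames: 95154.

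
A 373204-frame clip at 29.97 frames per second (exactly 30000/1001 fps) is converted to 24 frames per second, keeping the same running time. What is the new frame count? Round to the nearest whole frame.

298862 frames

Frames at target rate = 373204 × (24) / (30000/1001) = 186788602/625 ≈ 298861.763.
Nearest whole frame: 298862.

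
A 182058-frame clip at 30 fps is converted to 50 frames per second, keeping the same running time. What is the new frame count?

Frames at target rate = 182058 × (50) / (30) = 303430.

303430 frames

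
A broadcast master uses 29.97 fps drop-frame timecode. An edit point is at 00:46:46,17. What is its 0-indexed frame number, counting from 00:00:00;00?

As if non-drop at 30 labels/s: (0 × 3600 + 46 × 60 + 46) × 30 + 17 = 84197.
Minute boundaries passed: 46; those not divisible by 10: 46 − 4 = 42; dropped labels = 2 × 42 = 84.
Actual frame index = 84197 − 84 = 84113.

84113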